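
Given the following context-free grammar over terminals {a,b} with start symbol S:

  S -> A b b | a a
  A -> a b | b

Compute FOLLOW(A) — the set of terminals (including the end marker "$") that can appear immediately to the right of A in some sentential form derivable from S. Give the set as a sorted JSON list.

FIRST sets, iterate to fixpoint:
[1]
  A via A→a b: +{a}
  A via A→b: +{b}
  S via S→A b b: +{a,b}
  FIRST[S]={a,b}  FIRST[A]={a,b}
[2] — fixpoint
  FIRST[S]={a,b}  FIRST[A]={a,b}

Compute FOLLOW by fixpoint:
FOLLOW(S) := {$}
[1]
  S→A b b: FOLLOW(A) ⊇ FIRST(b) = {b}; new: +{b}
  FOLLOW(S)={$}  FOLLOW(A)={b}
[2] — fixpoint
  FOLLOW(S)={$}  FOLLOW(A)={b}

FOLLOW(A) = ["b"]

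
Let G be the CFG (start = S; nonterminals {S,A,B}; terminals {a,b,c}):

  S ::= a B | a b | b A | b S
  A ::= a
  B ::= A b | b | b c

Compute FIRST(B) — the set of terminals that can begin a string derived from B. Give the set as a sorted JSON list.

Compute FIRST by fixpoint:
iter 1:
  A via A→a: +{a}
  B via B→A b: +{a}
  B via B→b: +{b}
  S via S→a B: +{a}
  S via S→b A: +{b}
  S: {a,b}  A: {a}  B: {a,b}
iter 2: done
  S: {a,b}  A: {a}  B: {a,b}

FIRST(B) = ["a", "b"]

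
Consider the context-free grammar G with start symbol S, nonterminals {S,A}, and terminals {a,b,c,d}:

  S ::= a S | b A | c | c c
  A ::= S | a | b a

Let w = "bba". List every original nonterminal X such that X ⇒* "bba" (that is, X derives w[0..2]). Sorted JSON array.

CNF form of G:
  S -> T0 S | T1 A | T2 T2 | c
  A -> T0 S | T1 A | T1 T0 | T2 T2 | a | c
  T0 -> a
  T1 -> b
  T2 -> c

CYK fill, restricted to cells inside w[0..2]:
  cell(0,0) b: {T1}  orig:{}
  cell(1,1) b: {T1}  orig:{}
  cell(2,2) a: {A,T0}  orig:{A}
  cell(0,1) bb: ∅
  cell(1,2) ba: {A,S}
  cell(0,2) bba: {A,S}

Original NTs in T[0,2] deriving "bba": ["A", "S"]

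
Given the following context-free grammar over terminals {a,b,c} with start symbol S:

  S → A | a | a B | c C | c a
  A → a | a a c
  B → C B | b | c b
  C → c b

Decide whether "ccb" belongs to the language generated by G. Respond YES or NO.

CNF form of G:
  S -> T0 B | T0 X4 | T1 C | T1 T0 | a
  A -> T0 X3 | a
  B -> C B | T1 T2 | b
  C -> T1 T2
  T0 -> a
  T1 -> c
  T2 -> b
  X3 -> T0 T1
  X4 -> T0 T1

Fill CYK table bottom-up:
  [0..0]={T1}  "c"  orig:{}
  [1..1]={T1}  "c"  orig:{}
  [2..2]={B,T2}  "b"  orig:{B}
  [0..1]=∅  "cc"
  [1..2]={B,C}  "cb"
  [0..2]={S}  "ccb"

S ∈ T[0,2] ⇒ YES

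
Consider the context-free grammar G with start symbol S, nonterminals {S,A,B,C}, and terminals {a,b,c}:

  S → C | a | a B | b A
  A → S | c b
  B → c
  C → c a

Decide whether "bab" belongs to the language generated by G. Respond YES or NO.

Convert to CNF:
  S -> T0 B | T1 A | T2 T0 | a
  A -> T0 B | T1 A | T2 T0 | T2 T1 | a
  B -> c
  C -> T2 T0
  T0 -> a
  T1 -> b
  T2 -> c

Fill CYK table bottom-up:
  cell(0,0) b: {T1}  orig:{}
  cell(1,1) a: {A,S,T0}  orig:{A,S}
  cell(2,2) b: {T1}  orig:{}
  cell(0,1) ba: {A,S}
  cell(1,2) ab: ∅
  cell(0,2) bab: ∅

S ∉ T[0,2] ⇒ NO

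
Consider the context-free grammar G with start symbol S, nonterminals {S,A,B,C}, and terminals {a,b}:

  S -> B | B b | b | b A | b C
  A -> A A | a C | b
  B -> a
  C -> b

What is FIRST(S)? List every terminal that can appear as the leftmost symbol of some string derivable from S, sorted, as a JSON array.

FIRST iteration:
round 1:
  A via A→a C: +{a}
  A via A→b: +{b}
  B via B→a: +{a}
  C via C→b: +{b}
  S via S→B: +{a}
  S via S→b: +{b}
  FIRST(S)={a,b}  FIRST(A)={a,b}  FIRST(B)={a}  FIRST(C)={b}
round 2: — fixpoint
  FIRST(S)={a,b}  FIRST(A)={a,b}  FIRST(B)={a}  FIRST(C)={b}

FIRST(S) = ["a", "b"]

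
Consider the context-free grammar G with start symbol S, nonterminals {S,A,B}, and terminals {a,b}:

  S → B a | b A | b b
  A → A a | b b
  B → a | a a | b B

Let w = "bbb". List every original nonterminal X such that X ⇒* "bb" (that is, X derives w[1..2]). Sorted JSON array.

CNF form of G:
  S -> B T0 | T1 A | T1 T1
  A -> A T0 | T1 T1
  B -> T0 T0 | T1 B | a
  T0 -> a
  T1 -> b

Fill CYK table bottom-up, restricted to cells inside w[1..2]:
  cell(1,1) b: {T1}  orig:{}
  cell(2,2) b: {T1}  orig:{}
  cell(1,2) bb: {A,S}

Original NTs in T[1,2] deriving "bb": ["A", "S"]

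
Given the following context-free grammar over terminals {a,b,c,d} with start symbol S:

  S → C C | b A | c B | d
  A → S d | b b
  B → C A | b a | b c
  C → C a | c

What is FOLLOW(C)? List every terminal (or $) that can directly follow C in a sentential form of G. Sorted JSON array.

FIRST iteration:
iter 1:
  A via A→b b: +{b}
  B via B→b a: +{b}
  C via C→c: +{c}
  S via S→C C: +{c}
  S via S→b A: +{b}
  S via S→d: +{d}
  FIRST[S]={b,c,d}  FIRST[A]={b}  FIRST[B]={b}  FIRST[C]={c}
iter 2:
  A via A→S d: +{c,d}
  B via B→C A: +{c}
  FIRST[S]={b,c,d}  FIRST[A]={b,c,d}  FIRST[B]={b,c}  FIRST[C]={c}
iter 3: (no change)
  FIRST[S]={b,c,d}  FIRST[A]={b,c,d}  FIRST[B]={b,c}  FIRST[C]={c}

FOLLOW sets:
FOLLOW(S) := {$}
[1]
  A→S d: FOLLOW(S) ⊇ FIRST(d) = {d}; new: +{d}
  B→C A: FOLLOW(C) ⊇ FIRST(A) = {b,c,d}; new: +{b,c,d}
  C→C a: FOLLOW(C) ⊇ FIRST(a) = {a}; new: +{a}
  S→C C: FOLLOW(C) ⊇ FOLLOW(S) ⊇ {$,d}; new: +{$}
  S→b A: FOLLOW(A) ⊇ FOLLOW(S) ⊇ {$,d}; new: +{$,d}
  S→c B: FOLLOW(B) ⊇ FOLLOW(S) ⊇ {$,d}; new: +{$,d}
  FOLLOW[S]={$,d}  FOLLOW[A]={$,d}  FOLLOW[B]={$,d}  FOLLOW[C]={$,a,b,c,d}
[2] — fixpoint
  FOLLOW[S]={$,d}  FOLLOW[A]={$,d}  FOLLOW[B]={$,d}  FOLLOW[C]={$,a,b,c,d}

FOLLOW(C) = ["$", "a", "b", "c", "d"]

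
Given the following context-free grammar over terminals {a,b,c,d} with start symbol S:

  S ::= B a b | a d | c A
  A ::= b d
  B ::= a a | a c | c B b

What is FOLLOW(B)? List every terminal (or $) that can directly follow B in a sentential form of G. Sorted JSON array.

FIRST sets, iterate to fixpoint:
round 1:
  A via A→b d: +{b}
  B via B→a a: +{a}
  B via B→c B b: +{c}
  S via S→B a b: +{a,c}
  FIRST[S]={a,c}  FIRST[A]={b}  FIRST[B]={a,c}
round 2: (no change)
  FIRST[S]={a,c}  FIRST[A]={b}  FIRST[B]={a,c}

FOLLOW sets:
seed FOLLOW(S) with $
[1]
  B→c B b: FOLLOW(B) ⊇ FIRST(b) = {b}; new: +{b}
  S→B a b: FOLLOW(B) ⊇ FIRST(a) = {a}; new: +{a}
  S→c A: FOLLOW(A) ⊇ FOLLOW(S) ⊇ {$}; new: +{$}
  FOLLOW(S)={$}  FOLLOW(A)={$}  FOLLOW(B)={a,b}
[2] (no change)
  FOLLOW(S)={$}  FOLLOW(A)={$}  FOLLOW(B)={a,b}

FOLLOW(B) = ["a", "b"]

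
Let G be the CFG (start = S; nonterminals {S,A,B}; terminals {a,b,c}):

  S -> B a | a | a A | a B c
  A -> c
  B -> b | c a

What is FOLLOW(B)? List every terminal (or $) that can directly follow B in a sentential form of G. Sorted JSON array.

Compute FIRST by fixpoint:
pass 1:
  A via A→c: +{c}
  B via B→b: +{b}
  B via B→c a: +{c}
  S via S→B a: +{b,c}
  S via S→a: +{a}
  S: {a,b,c}  A: {c}  B: {b,c}
pass 2: (stable)
  S: {a,b,c}  A: {c}  B: {b,c}

Compute FOLLOW by fixpoint:
seed FOLLOW(S) with $
pass 1:
  S→B a: FOLLOW(B) ⊇ FIRST(a) = {a}; new: +{a}
  S→a A: FOLLOW(A) ⊇ FOLLOW(S) ⊇ {$}; new: +{$}
  S→a B c: FOLLOW(B) ⊇ FIRST(c) = {c}; new: +{c}
  FOLLOW[S]={$}  FOLLOW[A]={$}  FOLLOW[B]={a,c}
pass 2: (stable)
  FOLLOW[S]={$}  FOLLOW[A]={$}  FOLLOW[B]={a,c}

FOLLOW(B) = ["a", "c"]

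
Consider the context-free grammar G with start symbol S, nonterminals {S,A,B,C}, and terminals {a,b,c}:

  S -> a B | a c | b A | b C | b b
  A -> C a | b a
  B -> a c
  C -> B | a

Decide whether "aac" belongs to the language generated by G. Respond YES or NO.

CNF form of G:
  S -> T0 B | T0 T2 | T1 A | T1 C | T1 T1
  A -> C T0 | T1 T0
  B -> T0 T2
  C -> T0 T2 | a
  T0 -> a
  T1 -> b
  T2 -> c

Fill CYK table bottom-up:
  cell(0,0) a: {C,T0}  orig:{C}
  cell(1,1) a: {C,T0}  orig:{C}
  cell(2,2) c: {T2}  orig:{}
  cell(0,1) aa: {A}
  cell(1,2) ac: {B,C,S}
  cell(0,2) aac: {S}

S ∈ T[0,2] ⇒ YES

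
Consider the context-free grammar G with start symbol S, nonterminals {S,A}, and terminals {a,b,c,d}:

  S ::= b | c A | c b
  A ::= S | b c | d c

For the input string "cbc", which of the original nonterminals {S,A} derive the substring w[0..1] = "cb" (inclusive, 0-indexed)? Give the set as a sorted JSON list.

Convert to CNF:
  S -> T1 A | T1 T0 | b
  A -> T0 T1 | T1 A | T1 T0 | T2 T1 | b
  T0 -> b
  T1 -> c
  T2 -> d

CYK fill — only the sub-triangle for w[0..1]:
  [0..0]={T1}  "c"  orig:{}
  [1..1]={A,S,T0}  "b"  orig:{A,S}
  [0..1]={A,S}  "cb"

Original NTs in T[0,1] deriving "cb": ["A", "S"]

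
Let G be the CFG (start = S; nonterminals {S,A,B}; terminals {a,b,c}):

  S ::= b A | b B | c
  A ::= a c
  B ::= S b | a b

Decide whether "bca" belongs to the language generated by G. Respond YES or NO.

CNF form of G:
  S -> T2 A | T2 B | c
  A -> T0 T1
  B -> S T2 | T0 T2
  T0 -> a
  T1 -> c
  T2 -> b

CYK table (by increasing span):
  [0..0]={T2}  "b"  orig:{}
  [1..1]={S,T1}  "c"  orig:{S}
  [2..2]={T0}  "a"  orig:{}
  [0..1]=∅  "bc"
  [1..2]=∅  "ca"
  [0..2]=∅  "bca"

S ∉ T[0,2] ⇒ NO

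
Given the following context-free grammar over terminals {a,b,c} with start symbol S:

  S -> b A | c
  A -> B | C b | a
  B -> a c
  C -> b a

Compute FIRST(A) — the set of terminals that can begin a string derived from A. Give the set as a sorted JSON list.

Compute FIRST by fixpoint:
round 1:
  A via A→a: +{a}
  B via B→a c: +{a}
  C via C→b a: +{b}
  S via S→b A: +{b}
  S via S→c: +{c}
  FIRST(S)={b,c}  FIRST(A)={a}  FIRST(B)={a}  FIRST(C)={b}
round 2:
  A via A→C b: +{b}
  FIRST(S)={b,c}  FIRST(A)={a,b}  FIRST(B)={a}  FIRST(C)={b}
round 3: done
  FIRST(S)={b,c}  FIRST(A)={a,b}  FIRST(B)={a}  FIRST(C)={b}

FIRST(A) = ["a", "b"]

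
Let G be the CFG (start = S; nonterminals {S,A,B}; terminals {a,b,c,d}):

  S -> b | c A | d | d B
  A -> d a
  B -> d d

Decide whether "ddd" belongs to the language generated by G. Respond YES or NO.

Convert to CNF:
  S -> T0 B | T2 A | b | d
  A -> T0 T1
  B -> T0 T0
  T0 -> d
  T1 -> a
  T2 -> c

CYK fill:
  [0..0]={S,T0}  "d"  orig:{S}
  [1..1]={S,T0}  "d"  orig:{S}
  [2..2]={S,T0}  "d"  orig:{S}
  [0..1]={B}  "dd"
  [1..2]={B}  "dd"
  [0..2]={S}  "ddd"

S ∈ T[0,2] ⇒ YES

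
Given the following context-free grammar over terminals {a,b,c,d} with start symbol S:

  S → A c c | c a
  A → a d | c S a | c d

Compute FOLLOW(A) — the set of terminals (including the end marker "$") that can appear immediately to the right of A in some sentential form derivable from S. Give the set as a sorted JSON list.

FIRST sets, iterate to fixpoint:
pass 1:
  A via A→a d: +{a}
  A via A→c S a: +{c}
  S via S→A c c: +{a,c}
  FIRST[S]={a,c}  FIRST[A]={a,c}
pass 2: (no change)
  FIRST[S]={a,c}  FIRST[A]={a,c}

FOLLOW iteration:
initialize: $ ∈ FOLLOW(S)
round 1:
  A→c S a: FOLLOW(S) ⊇ FIRST(a) = {a}; new: +{a}
  S→A c c: FOLLOW(A) ⊇ FIRST(c) = {c}; new: +{c}
  FOLLOW[S]={$,a}  FOLLOW[A]={c}
round 2: — fixpoint
  FOLLOW[S]={$,a}  FOLLOW[A]={c}

FOLLOW(A) = ["c"]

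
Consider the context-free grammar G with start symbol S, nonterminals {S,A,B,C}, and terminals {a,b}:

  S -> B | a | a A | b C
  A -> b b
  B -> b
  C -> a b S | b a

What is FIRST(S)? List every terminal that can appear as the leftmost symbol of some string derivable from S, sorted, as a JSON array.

Compute FIRST by fixpoint:
[1]
  A via A→b b: +{b}
  B via B→b: +{b}
  C via C→a b S: +{a}
  C via C→b a: +{b}
  S via S→B: +{b}
  S via S→a: +{a}
  S: {a,b}  A: {b}  B: {b}  C: {a,b}
[2] done
  S: {a,b}  A: {b}  B: {b}  C: {a,b}

FIRST(S) = ["a", "b"]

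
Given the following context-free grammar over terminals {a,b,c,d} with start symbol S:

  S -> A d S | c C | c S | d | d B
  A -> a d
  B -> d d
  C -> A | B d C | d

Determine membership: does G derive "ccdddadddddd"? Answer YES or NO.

Convert to CNF:
  S -> A X4 | T1 B | T2 C | T2 S | d
  A -> T0 T1
  B -> T1 T1
  C -> B X3 | T0 T1 | d
  T0 -> a
  T1 -> d
  T2 -> c
  X3 -> T1 C
  X4 -> T1 S

CYK table (by increasing span):
  cell(0,0) c: {T2}  orig:{}
  cell(1,1) c: {T2}  orig:{}
  cell(2,2) d: {C,S,T1}  orig:{C,S}
  cell(3,3) d: {C,S,T1}  orig:{C,S}
  cell(4,4) d: {C,S,T1}  orig:{C,S}
  cell(5,5) a: {T0}  orig:{}
  cell(6,6) d: {C,S,T1}  orig:{C,S}
  cell(7,7) d: {C,S,T1}  orig:{C,S}
  cell(8,8) d: {C,S,T1}  orig:{C,S}
  cell(9,9) d: {C,S,T1}  orig:{C,S}
  cell(10,10) d: {C,S,T1}  orig:{C,S}
  cell(11,11) d: {C,S,T1}  orig:{C,S}
  cell(0,1) cc: ∅
  cell(1,2) cd: {S}
  cell(2,3) dd: {B,X3,X4}  orig:{B}
  cell(3,4) dd: {B,X3,X4}  orig:{B}
  cell(4,5) da: ∅
  cell(5,6) ad: {A,C}
  cell(6,7) dd: {B,X3,X4}  orig:{B}
  cell(7,8) dd: {B,X3,X4}  orig:{B}
  cell(8,9) dd: {B,X3,X4}  orig:{B}
  cell(9,10) dd: {B,X3,X4}  orig:{B}
  cell(10,11) dd: {B,X3,X4}  orig:{B}
  cell(0,2) ccd: {S}
  cell(1,3) cdd: ∅
  cell(2,4) ddd: {S}
  cell(3,5) dda: ∅
  cell(4,6) dad: {X3}  orig:{}
  cell(5,7) add: ∅
  cell(6,8) ddd: {S}
  cell(7,9) ddd: {S}
  cell(8,10) ddd: {S}
  cell(9,11) ddd: {S}
  cell(0,3) ccdd: ∅
  cell(1,4) cddd: {S}
  cell(2,5) ddda: ∅
  cell(3,6) ddad: ∅
  cell(4,7) dadd: ∅
  cell(5,8) addd: {S}
  cell(6,9) dddd: {C,X4}  orig:{C}
  cell(7,10) dddd: {C,X4}  orig:{C}
  cell(8,11) dddd: {C,X4}  orig:{C}
  cell(0,4) ccddd: {S}
  cell(1,5) cddda: ∅
  cell(2,6) dddad: {C}
  cell(3,7) ddadd: ∅
  cell(4,8) daddd: {X4}  orig:{}
  cell(5,9) adddd: ∅
  cell(6,10) ddddd: {X3}  orig:{}
  cell(7,11) ddddd: {X3}  orig:{}
  cell(0,5) ccddda: ∅
  cell(1,6) cdddad: {S}
  cell(2,7) dddadd: ∅
  cell(3,8) ddaddd: ∅
  cell(4,9) dadddd: ∅
  cell(5,10) addddd: {S}
  cell(6,11) dddddd: ∅
  cell(0,6) ccdddad: {S}
  cell(1,7) cdddadd: ∅
  cell(2,8) dddaddd: ∅
  cell(3,9) ddadddd: ∅
  cell(4,10) daddddd: {X4}  orig:{}
  cell(5,11) adddddd: ∅
  cell(0,7) ccdddadd: ∅
  cell(1,8) cdddaddd: ∅
  cell(2,9) dddadddd: ∅
  cell(3,10) ddaddddd: ∅
  cell(4,11) dadddddd: ∅
  cell(0,8) ccdddaddd: ∅
  cell(1,9) cdddadddd: ∅
  cell(2,10) dddaddddd: ∅
  cell(3,11) ddadddddd: ∅
  cell(0,9) ccdddadddd: ∅
  cell(1,10) cdddaddddd: ∅
  cell(2,11) dddadddddd: ∅
  cell(0,10) ccdddaddddd: ∅
  cell(1,11) cdddadddddd: ∅
  cell(0,11) ccdddadddddd: ∅

S ∉ T[0,11] ⇒ NO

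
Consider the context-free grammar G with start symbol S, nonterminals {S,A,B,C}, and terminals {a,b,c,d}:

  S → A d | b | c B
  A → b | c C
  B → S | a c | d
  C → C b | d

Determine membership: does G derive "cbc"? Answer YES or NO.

CNF form of G:
  S -> A T1 | T0 B | b
  A -> T0 C | b
  B -> A T1 | T0 B | T2 T0 | b | d
  C -> C T3 | d
  T0 -> c
  T1 -> d
  T2 -> a
  T3 -> b

CYK fill:
  cell(0,0) c: {T0}  orig:{}
  cell(1,1) b: {A,B,S,T3}  orig:{A,B,S}
  cell(2,2) c: {T0}  orig:{}
  cell(0,1) cb: {B,S}
  cell(1,2) bc: ∅
  cell(0,2) cbc: ∅

S ∉ T[0,2] ⇒ NO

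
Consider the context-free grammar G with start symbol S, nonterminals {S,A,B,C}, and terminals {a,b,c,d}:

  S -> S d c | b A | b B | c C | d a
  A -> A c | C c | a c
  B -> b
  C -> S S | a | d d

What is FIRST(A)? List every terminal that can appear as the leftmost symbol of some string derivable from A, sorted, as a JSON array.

FIRST sets, iterate to fixpoint:
[1]
  A via A→a c: +{a}
  B via B→b: +{b}
  C via C→a: +{a}
  C via C→d d: +{d}
  S via S→b A: +{b}
  S via S→c C: +{c}
  S via S→d a: +{d}
  S: {b,c,d}  A: {a}  B: {b}  C: {a,d}
[2]
  A via A→C c: +{d}
  C via C→S S: +{b,c}
  S: {b,c,d}  A: {a,d}  B: {b}  C: {a,b,c,d}
[3]
  A via A→C c: +{b,c}
  S: {b,c,d}  A: {a,b,c,d}  B: {b}  C: {a,b,c,d}
[4] (no change)
  S: {b,c,d}  A: {a,b,c,d}  B: {b}  C: {a,b,c,d}

FIRST(A) = ["a", "b", "c", "d"]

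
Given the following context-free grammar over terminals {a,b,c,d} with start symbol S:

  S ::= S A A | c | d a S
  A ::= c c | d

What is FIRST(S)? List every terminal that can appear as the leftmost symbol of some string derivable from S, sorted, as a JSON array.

Compute FIRST by fixpoint:
round 1:
  A via A→c c: +{c}
  A via A→d: +{d}
  S via S→c: +{c}
  S via S→d a S: +{d}
  FIRST(S)={c,d}  FIRST(A)={c,d}
round 2: (no change)
  FIRST(S)={c,d}  FIRST(A)={c,d}

FIRST(S) = ["c", "d"]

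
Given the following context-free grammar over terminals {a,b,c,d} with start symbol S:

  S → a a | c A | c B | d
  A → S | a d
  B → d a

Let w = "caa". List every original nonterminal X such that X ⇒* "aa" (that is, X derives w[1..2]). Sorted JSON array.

CNF form of G:
  S -> T0 T0 | T2 A | T2 B | d
  A -> T0 T0 | T0 T1 | T2 A | T2 B | d
  B -> T1 T0
  T0 -> a
  T1 -> d
  T2 -> c

CYK table (by increasing span) — only the sub-triangle for w[1..2]:
  cell(1,1) a: {T0}  orig:{}
  cell(2,2) a: {T0}  orig:{}
  cell(1,2) aa: {A,S}

Original NTs in T[1,2] deriving "aa": ["A", "S"]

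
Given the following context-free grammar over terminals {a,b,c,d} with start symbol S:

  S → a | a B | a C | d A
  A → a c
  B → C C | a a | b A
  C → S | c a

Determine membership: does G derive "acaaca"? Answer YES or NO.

CNF form of G:
  S -> T0 B | T0 C | T3 A | a
  A -> T0 T1
  B -> C C | T0 T0 | T2 A
  C -> T0 B | T0 C | T1 T0 | T3 A | a
  T0 -> a
  T1 -> c
  T2 -> b
  T3 -> d

CYK fill:
  T[0,0] 'a' = {C,S,T0}  orig:{C,S}
  T[1,1] 'c' = {T1}  orig:{}
  T[2,2] 'a' = {C,S,T0}  orig:{C,S}
  T[3,3] 'a' = {C,S,T0}  orig:{C,S}
  T[4,4] 'c' = {T1}  orig:{}
  T[5,5] 'a' = {C,S,T0}  orig:{C,S}
  T[0,1] 'ac' = {A}
  T[1,2] 'ca' = {C}
  T[2,3] 'aa' = {B,C,S}
  T[3,4] 'ac' = {A}
  T[4,5] 'ca' = {C}
  T[0,2] 'aca' = {B,C,S}
  T[1,3] 'caa' = {B}
  T[2,4] 'aac' = ∅
  T[3,5] 'aca' = {B,C,S}
  T[0,3] 'acaa' = {B,C,S}
  T[1,4] 'caac' = ∅
  T[2,5] 'aaca' = {B,C,S}
  T[0,4] 'acaac' = ∅
  T[1,5] 'caaca' = {B}
  T[0,5] 'acaaca' = {B,C,S}

S ∈ T[0,5] ⇒ YES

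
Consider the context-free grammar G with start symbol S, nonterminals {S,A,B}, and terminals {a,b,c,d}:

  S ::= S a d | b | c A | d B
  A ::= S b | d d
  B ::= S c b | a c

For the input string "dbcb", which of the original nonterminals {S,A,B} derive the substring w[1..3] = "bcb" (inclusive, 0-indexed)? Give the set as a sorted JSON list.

CNF form of G:
  S -> S X5 | T1 B | T2 A | b
  A -> S T0 | T1 T1
  B -> S X4 | T3 T2
  T0 -> b
  T1 -> d
  T2 -> c
  T3 -> a
  X4 -> T2 T0
  X5 -> T3 T1

CYK table (by increasing span) — only the sub-triangle for w[1..3]:
  T[1,1] 'b' = {S,T0}  orig:{S}
  T[2,2] 'c' = {T2}  orig:{}
  T[3,3] 'b' = {S,T0}  orig:{S}
  T[1,2] 'bc' = ∅
  T[2,3] 'cb' = {X4}  orig:{}
  T[1,3] 'bcb' = {B}

Original NTs in T[1,3] deriving "bcb": ["B"]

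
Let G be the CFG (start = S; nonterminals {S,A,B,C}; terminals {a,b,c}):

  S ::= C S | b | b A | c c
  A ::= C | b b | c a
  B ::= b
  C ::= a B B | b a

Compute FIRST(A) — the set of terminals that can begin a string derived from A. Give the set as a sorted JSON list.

Compute FIRST by fixpoint:
iter 1:
  A via A→b b: +{b}
  A via A→c a: +{c}
  B via B→b: +{b}
  C via C→a B B: +{a}
  C via C→b a: +{b}
  S via S→C S: +{a,b}
  S via S→c c: +{c}
  S: {a,b,c}  A: {b,c}  B: {b}  C: {a,b}
iter 2:
  A via A→C: +{a}
  S: {a,b,c}  A: {a,b,c}  B: {b}  C: {a,b}
iter 3: (no change)
  S: {a,b,c}  A: {a,b,c}  B: {b}  C: {a,b}

FIRST(A) = ["a", "b", "c"]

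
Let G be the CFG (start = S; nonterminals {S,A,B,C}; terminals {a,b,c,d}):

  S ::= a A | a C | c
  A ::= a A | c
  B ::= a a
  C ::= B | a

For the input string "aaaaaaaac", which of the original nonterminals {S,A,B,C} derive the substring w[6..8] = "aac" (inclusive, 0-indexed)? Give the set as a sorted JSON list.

CNF form of G:
  S -> T0 A | T0 C | c
  A -> T0 A | c
  B -> T0 T0
  C -> T0 T0 | a
  T0 -> a

CYK fill, restricted to cells inside w[6..8]:
  cell(6,6) a: {C,T0}  orig:{C}
  cell(7,7) a: {C,T0}  orig:{C}
  cell(8,8) c: {A,S}
  cell(6,7) aa: {B,C,S}
  cell(7,8) ac: {A,S}
  cell(6,8) aac: {A,S}

Original NTs in T[6,8] deriving "aac": ["A", "S"]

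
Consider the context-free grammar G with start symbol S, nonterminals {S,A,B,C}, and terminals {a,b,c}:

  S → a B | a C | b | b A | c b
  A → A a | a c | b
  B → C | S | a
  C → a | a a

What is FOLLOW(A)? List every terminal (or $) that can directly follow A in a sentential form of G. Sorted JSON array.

Compute FIRST by fixpoint:
[1]
  A via A→a c: +{a}
  A via A→b: +{b}
  B via B→a: +{a}
  C via C→a: +{a}
  S via S→a B: +{a}
  S via S→b: +{b}
  S via S→c b: +{c}
  FIRST(S)={a,b,c}  FIRST(A)={a,b}  FIRST(B)={a}  FIRST(C)={a}
[2]
  B via B→S: +{b,c}
  FIRST(S)={a,b,c}  FIRST(A)={a,b}  FIRST(B)={a,b,c}  FIRST(C)={a}
[3] done
  FIRST(S)={a,b,c}  FIRST(A)={a,b}  FIRST(B)={a,b,c}  FIRST(C)={a}

FOLLOW iteration:
initialize: $ ∈ FOLLOW(S)
[1]
  A→A a: FOLLOW(A) ⊇ FIRST(a) = {a}; new: +{a}
  S→a B: FOLLOW(B) ⊇ FOLLOW(S) ⊇ {$}; new: +{$}
  S→a C: FOLLOW(C) ⊇ FOLLOW(S) ⊇ {$}; new: +{$}
  S→b A: FOLLOW(A) ⊇ FOLLOW(S) ⊇ {$}; new: +{$}
  FOLLOW(S)={$}  FOLLOW(A)={$,a}  FOLLOW(B)={$}  FOLLOW(C)={$}
[2] done
  FOLLOW(S)={$}  FOLLOW(A)={$,a}  FOLLOW(B)={$}  FOLLOW(C)={$}

FOLLOW(A) = ["$", "a"]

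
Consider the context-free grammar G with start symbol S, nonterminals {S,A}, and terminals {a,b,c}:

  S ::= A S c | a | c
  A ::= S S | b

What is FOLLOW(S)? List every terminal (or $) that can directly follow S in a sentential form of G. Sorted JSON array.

Compute FIRST by fixpoint:
[1]
  A via A→b: +{b}
  S via S→A S c: +{b}
  S via S→a: +{a}
  S via S→c: +{c}
  FIRST[S]={a,b,c}  FIRST[A]={b}
[2]
  A via A→S S: +{a,c}
  FIRST[S]={a,b,c}  FIRST[A]={a,b,c}
[3] (stable)
  FIRST[S]={a,b,c}  FIRST[A]={a,b,c}

FOLLOW sets:
initialize: $ ∈ FOLLOW(S)
[1]
  A→S S: FOLLOW(S) ⊇ FIRST(S) = {a,b,c}; new: +{a,b,c}
  S→A S c: FOLLOW(A) ⊇ FIRST(S) = {a,b,c}; new: +{a,b,c}
  FOLLOW[S]={$,a,b,c}  FOLLOW[A]={a,b,c}
[2] (no change)
  FOLLOW[S]={$,a,b,c}  FOLLOW[A]={a,b,c}

FOLLOW(S) = ["$", "a", "b", "c"]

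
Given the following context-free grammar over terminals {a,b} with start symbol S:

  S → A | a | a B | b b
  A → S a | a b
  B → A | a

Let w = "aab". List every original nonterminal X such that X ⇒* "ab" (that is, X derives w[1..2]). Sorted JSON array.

Convert to CNF:
  S -> S T0 | T0 B | T0 T1 | T1 T1 | a
  A -> S T0 | T0 T1
  B -> S T0 | T0 T1 | a
  T0 -> a
  T1 -> b

Fill CYK table bottom-up (cells [i..j] with 1 ≤ i ≤ j ≤ 2 only):
  [1..1]={B,S,T0}  "a"  orig:{B,S}
  [2..2]={T1}  "b"  orig:{}
  [1..2]={A,B,S}  "ab"

Original NTs in T[1,2] deriving "ab": ["A", "B", "S"]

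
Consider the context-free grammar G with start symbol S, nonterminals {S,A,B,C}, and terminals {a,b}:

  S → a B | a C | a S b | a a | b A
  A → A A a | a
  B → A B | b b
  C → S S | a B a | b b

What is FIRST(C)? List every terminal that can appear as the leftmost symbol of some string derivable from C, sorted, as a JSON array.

FIRST sets, iterate to fixpoint:
[1]
  A via A→a: +{a}
  B via B→A B: +{a}
  B via B→b b: +{b}
  C via C→a B a: +{a}
  C via C→b b: +{b}
  S via S→a B: +{a}
  S via S→b A: +{b}
  FIRST[S]={a,b}  FIRST[A]={a}  FIRST[B]={a,b}  FIRST[C]={a,b}
[2] — fixpoint
  FIRST[S]={a,b}  FIRST[A]={a}  FIRST[B]={a,b}  FIRST[C]={a,b}

FIRST(C) = ["a", "b"]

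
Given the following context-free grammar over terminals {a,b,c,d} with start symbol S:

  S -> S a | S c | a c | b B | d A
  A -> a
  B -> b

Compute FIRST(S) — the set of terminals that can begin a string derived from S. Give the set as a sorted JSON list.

FIRST iteration:
pass 1:
  A via A→a: +{a}
  B via B→b: +{b}
  S via S→a c: +{a}
  S via S→b B: +{b}
  S via S→d A: +{d}
  FIRST[S]={a,b,d}  FIRST[A]={a}  FIRST[B]={b}
pass 2: (stable)
  FIRST[S]={a,b,d}  FIRST[A]={a}  FIRST[B]={b}

FIRST(S) = ["a", "b", "d"]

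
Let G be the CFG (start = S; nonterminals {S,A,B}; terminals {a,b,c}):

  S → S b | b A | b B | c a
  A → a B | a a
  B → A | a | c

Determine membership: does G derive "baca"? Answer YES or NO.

CNF form of G:
  S -> S T1 | T1 A | T1 B | T2 T0
  A -> T0 B | T0 T0
  B -> T0 B | T0 T0 | a | c
  T0 -> a
  T1 -> b
  T2 -> c

Fill CYK table bottom-up:
  cell(0,0) b: {T1}  orig:{}
  cell(1,1) a: {B,T0}  orig:{B}
  cell(2,2) c: {B,T2}  orig:{B}
  cell(3,3) a: {B,T0}  orig:{B}
  cell(0,1) ba: {S}
  cell(1,2) ac: {A,B}
  cell(2,3) ca: {S}
  cell(0,2) bac: {S}
  cell(1,3) aca: ∅
  cell(0,3) baca: ∅

S ∉ T[0,3] ⇒ NO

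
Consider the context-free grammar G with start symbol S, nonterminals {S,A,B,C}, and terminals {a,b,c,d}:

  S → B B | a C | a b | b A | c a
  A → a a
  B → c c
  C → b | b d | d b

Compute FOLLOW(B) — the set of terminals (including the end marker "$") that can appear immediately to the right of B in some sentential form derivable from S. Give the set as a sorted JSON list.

FIRST iteration:
round 1:
  A via A→a a: +{a}
  B via B→c c: +{c}
  C via C→b: +{b}
  C via C→d b: +{d}
  S via S→B B: +{c}
  S via S→a C: +{a}
  S via S→b A: +{b}
  S: {a,b,c}  A: {a}  B: {c}  C: {b,d}
round 2: done
  S: {a,b,c}  A: {a}  B: {c}  C: {b,d}

FOLLOW sets:
seed FOLLOW(S) with $
[1]
  S→B B: FOLLOW(B) ⊇ FIRST(B) = {c}; new: +{c}
  S→B B: FOLLOW(B) ⊇ FOLLOW(S) ⊇ {$}; new: +{$}
  S→a C: FOLLOW(C) ⊇ FOLLOW(S) ⊇ {$}; new: +{$}
  S→b A: FOLLOW(A) ⊇ FOLLOW(S) ⊇ {$}; new: +{$}
  S: {$}  A: {$}  B: {$,c}  C: {$}
[2] (no change)
  S: {$}  A: {$}  B: {$,c}  C: {$}

FOLLOW(B) = ["$", "c"]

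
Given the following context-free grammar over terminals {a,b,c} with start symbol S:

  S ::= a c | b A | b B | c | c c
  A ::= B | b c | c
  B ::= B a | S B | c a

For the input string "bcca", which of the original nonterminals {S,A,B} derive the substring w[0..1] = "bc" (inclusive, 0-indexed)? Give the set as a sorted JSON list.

CNF form of G:
  S -> T0 T2 | T1 A | T1 B | T2 T2 | c
  A -> B T0 | S B | T1 T2 | T2 T0 | c
  B -> B T0 | S B | T2 T0
  T0 -> a
  T1 -> b
  T2 -> c

Fill CYK table bottom-up, restricted to cells inside w[0..1]:
  T[0,0] 'b' = {T1}  orig:{}
  T[1,1] 'c' = {A,S,T2}  orig:{A,S}
  T[0,1] 'bc' = {A,S}

Original NTs in T[0,1] deriving "bc": ["A", "S"]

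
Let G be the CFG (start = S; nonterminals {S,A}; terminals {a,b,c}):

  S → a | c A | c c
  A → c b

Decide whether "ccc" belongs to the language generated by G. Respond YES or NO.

CNF form of G:
  S -> T0 A | T0 T0 | a
  A -> T0 T1
  T0 -> c
  T1 -> b

CYK fill:
  cell(0,0) c: {T0}  orig:{}
  cell(1,1) c: {T0}  orig:{}
  cell(2,2) c: {T0}  orig:{}
  cell(0,1) cc: {S}
  cell(1,2) cc: {S}
  cell(0,2) ccc: ∅

S ∉ T[0,2] ⇒ NO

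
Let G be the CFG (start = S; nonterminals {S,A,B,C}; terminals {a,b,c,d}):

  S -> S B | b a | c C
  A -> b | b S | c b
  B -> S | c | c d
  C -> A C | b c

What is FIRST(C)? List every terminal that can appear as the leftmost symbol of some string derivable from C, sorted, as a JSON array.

FIRST iteration:
pass 1:
  A via A→b: +{b}
  A via A→c b: +{c}
  B via B→c: +{c}
  C via C→A C: +{b,c}
  S via S→b a: +{b}
  S via S→c C: +{c}
  FIRST(S)={b,c}  FIRST(A)={b,c}  FIRST(B)={c}  FIRST(C)={b,c}
pass 2:
  B via B→S: +{b}
  FIRST(S)={b,c}  FIRST(A)={b,c}  FIRST(B)={b,c}  FIRST(C)={b,c}
pass 3: — fixpoint
  FIRST(S)={b,c}  FIRST(A)={b,c}  FIRST(B)={b,c}  FIRST(C)={b,c}

FIRST(C) = ["b", "c"]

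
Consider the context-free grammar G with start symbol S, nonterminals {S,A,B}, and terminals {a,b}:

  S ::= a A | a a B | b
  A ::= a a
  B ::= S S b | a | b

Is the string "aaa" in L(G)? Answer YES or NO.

CNF form of G:
  S -> T0 A | T0 X3 | b
  A -> T0 T0
  B -> S X2 | a | b
  T0 -> a
  T1 -> b
  X2 -> S T1
  X3 -> T0 B

Fill CYK table bottom-up:
  cell(0,0) a: {B,T0}  orig:{B}
  cell(1,1) a: {B,T0}  orig:{B}
  cell(2,2) a: {B,T0}  orig:{B}
  cell(0,1) aa: {A,X3}  orig:{A}
  cell(1,2) aa: {A,X3}  orig:{A}
  cell(0,2) aaa: {S}

S ∈ T[0,2] ⇒ YES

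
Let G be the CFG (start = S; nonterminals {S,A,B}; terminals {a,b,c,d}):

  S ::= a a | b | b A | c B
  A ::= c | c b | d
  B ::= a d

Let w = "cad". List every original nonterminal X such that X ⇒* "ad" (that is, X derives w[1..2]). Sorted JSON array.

Convert to CNF:
  S -> T0 B | T1 A | T2 T2 | b
  A -> T0 T1 | c | d
  B -> T2 T3
  T0 -> c
  T1 -> b
  T2 -> a
  T3 -> d

Fill CYK table bottom-up, restricted to cells inside w[1..2]:
  cell(1,1) a: {T2}  orig:{}
  cell(2,2) d: {A,T3}  orig:{A}
  cell(1,2) ad: {B}

Original NTs in T[1,2] deriving "ad": ["B"]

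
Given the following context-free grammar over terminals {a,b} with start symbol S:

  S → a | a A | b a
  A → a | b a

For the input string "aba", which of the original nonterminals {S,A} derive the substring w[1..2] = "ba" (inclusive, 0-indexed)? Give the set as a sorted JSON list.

CNF form of G:
  S -> T0 T1 | T1 A | a
  A -> T0 T1 | a
  T0 -> b
  T1 -> a

Fill CYK table bottom-up — only the sub-triangle for w[1..2]:
  T[1,1] 'b' = {T0}  orig:{}
  T[2,2] 'a' = {A,S,T1}  orig:{A,S}
  T[1,2] 'ba' = {A,S}

Original NTs in T[1,2] deriving "ba": ["A", "S"]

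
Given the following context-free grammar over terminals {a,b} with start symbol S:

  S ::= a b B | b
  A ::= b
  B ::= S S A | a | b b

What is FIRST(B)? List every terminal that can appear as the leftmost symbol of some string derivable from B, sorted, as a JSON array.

FIRST iteration:
round 1:
  A via A→b: +{b}
  B via B→a: +{a}
  B via B→b b: +{b}
  S via S→a b B: +{a}
  S via S→b: +{b}
  FIRST[S]={a,b}  FIRST[A]={b}  FIRST[B]={a,b}
round 2: (stable)
  FIRST[S]={a,b}  FIRST[A]={b}  FIRST[B]={a,b}

FIRST(B) = ["a", "b"]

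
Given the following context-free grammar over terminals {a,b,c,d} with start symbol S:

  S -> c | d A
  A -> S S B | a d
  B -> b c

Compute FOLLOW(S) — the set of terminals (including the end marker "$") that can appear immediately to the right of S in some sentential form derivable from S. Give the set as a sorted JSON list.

FIRST iteration:
pass 1:
  A via A→a d: +{a}
  B via B→b c: +{b}
  S via S→c: +{c}
  S via S→d A: +{d}
  FIRST(S)={c,d}  FIRST(A)={a}  FIRST(B)={b}
pass 2:
  A via A→S S B: +{c,d}
  FIRST(S)={c,d}  FIRST(A)={a,c,d}  FIRST(B)={b}
pass 3: done
  FIRST(S)={c,d}  FIRST(A)={a,c,d}  FIRST(B)={b}

FOLLOW sets:
seed FOLLOW(S) with $
pass 1:
  A→S S B: FOLLOW(S) ⊇ FIRST(S) = {c,d}; new: +{c,d}
  A→S S B: FOLLOW(S) ⊇ FIRST(B) = {b}; new: +{b}
  S→d A: FOLLOW(A) ⊇ FOLLOW(S) ⊇ {$,b,c,d}; new: +{$,b,c,d}
  S: {$,b,c,d}  A: {$,b,c,d}  B: {}
pass 2:
  A→S S B: FOLLOW(B) ⊇ FOLLOW(A) ⊇ {$,b,c,d}; new: +{$,b,c,d}
  S: {$,b,c,d}  A: {$,b,c,d}  B: {$,b,c,d}
pass 3: (no change)
  S: {$,b,c,d}  A: {$,b,c,d}  B: {$,b,c,d}

FOLLOW(S) = ["$", "b", "c", "d"]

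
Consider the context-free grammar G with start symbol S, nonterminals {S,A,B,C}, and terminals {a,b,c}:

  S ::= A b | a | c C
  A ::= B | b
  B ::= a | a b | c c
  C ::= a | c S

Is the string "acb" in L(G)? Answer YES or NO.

Convert to CNF:
  S -> A T1 | T2 C | a
  A -> T0 T1 | T2 T2 | a | b
  B -> T0 T1 | T2 T2 | a
  C -> T2 S | a
  T0 -> a
  T1 -> b
  T2 -> c

CYK fill:
  [0..0]={A,B,C,S,T0}  "a"  orig:{A,B,C,S}
  [1..1]={T2}  "c"  orig:{}
  [2..2]={A,T1}  "b"  orig:{A}
  [0..1]=∅  "ac"
  [1..2]=∅  "cb"
  [0..2]=∅  "acb"

S ∉ T[0,2] ⇒ NO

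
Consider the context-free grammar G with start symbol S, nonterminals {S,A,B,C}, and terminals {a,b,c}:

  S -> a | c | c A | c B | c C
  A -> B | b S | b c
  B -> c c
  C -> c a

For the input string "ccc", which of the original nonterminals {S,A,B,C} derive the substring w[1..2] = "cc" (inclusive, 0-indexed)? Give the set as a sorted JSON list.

Convert to CNF:
  S -> T1 A | T1 B | T1 C | a | c
  A -> T0 S | T0 T1 | T1 T1
  B -> T1 T1
  C -> T1 T2
  T0 -> b
  T1 -> c
  T2 -> a

Fill CYK table bottom-up — only the sub-triangle for w[1..2]:
  cell(1,1) c: {S,T1}  orig:{S}
  cell(2,2) c: {S,T1}  orig:{S}
  cell(1,2) cc: {A,B}

Original NTs in T[1,2] deriving "cc": ["A", "B"]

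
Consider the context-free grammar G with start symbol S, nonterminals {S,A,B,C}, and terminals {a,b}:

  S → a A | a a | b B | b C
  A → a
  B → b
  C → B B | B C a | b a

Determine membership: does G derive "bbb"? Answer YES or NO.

Convert to CNF:
  S -> T0 A | T0 T0 | T1 B | T1 C
  A -> a
  B -> b
  C -> B B | B X2 | T1 T0
  T0 -> a
  T1 -> b
  X2 -> C T0

CYK fill:
  T[0,0] 'b' = {B,T1}  orig:{B}
  T[1,1] 'b' = {B,T1}  orig:{B}
  T[2,2] 'b' = {B,T1}  orig:{B}
  T[0,1] 'bb' = {C,S}
  T[1,2] 'bb' = {C,S}
  T[0,2] 'bbb' = {S}

S ∈ T[0,2] ⇒ YES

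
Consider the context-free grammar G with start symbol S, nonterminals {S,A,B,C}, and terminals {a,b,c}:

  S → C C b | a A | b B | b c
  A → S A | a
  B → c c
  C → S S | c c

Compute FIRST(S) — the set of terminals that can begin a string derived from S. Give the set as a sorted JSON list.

FIRST sets, iterate to fixpoint:
[1]
  A via A→a: +{a}
  B via B→c c: +{c}
  C via C→c c: +{c}
  S via S→C C b: +{c}
  S via S→a A: +{a}
  S via S→b B: +{b}
  FIRST(S)={a,b,c}  FIRST(A)={a}  FIRST(B)={c}  FIRST(C)={c}
[2]
  A via A→S A: +{b,c}
  C via C→S S: +{a,b}
  FIRST(S)={a,b,c}  FIRST(A)={a,b,c}  FIRST(B)={c}  FIRST(C)={a,b,c}
[3] (no change)
  FIRST(S)={a,b,c}  FIRST(A)={a,b,c}  FIRST(B)={c}  FIRST(C)={a,b,c}

FIRST(S) = ["a", "b", "c"]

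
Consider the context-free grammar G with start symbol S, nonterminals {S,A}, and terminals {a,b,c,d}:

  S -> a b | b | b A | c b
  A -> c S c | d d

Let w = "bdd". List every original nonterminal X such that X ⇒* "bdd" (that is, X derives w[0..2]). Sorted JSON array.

Convert to CNF:
  S -> T0 T3 | T2 T3 | T3 A | b
  A -> T0 X4 | T1 T1
  T0 -> c
  T1 -> d
  T2 -> a
  T3 -> b
  X4 -> S T0

Fill CYK table bottom-up (cells [i..j] with 0 ≤ i ≤ j ≤ 2 only):
  T[0,0] 'b' = {S,T3}  orig:{S}
  T[1,1] 'd' = {T1}  orig:{}
  T[2,2] 'd' = {T1}  orig:{}
  T[0,1] 'bd' = ∅
  T[1,2] 'dd' = {A}
  T[0,2] 'bdd' = {S}

Original NTs in T[0,2] deriving "bdd": ["S"]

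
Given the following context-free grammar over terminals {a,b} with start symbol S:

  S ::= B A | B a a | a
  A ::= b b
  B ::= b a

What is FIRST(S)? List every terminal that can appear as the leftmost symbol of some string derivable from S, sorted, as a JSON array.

FIRST iteration:
pass 1:
  A via A→b b: +{b}
  B via B→b a: +{b}
  S via S→B A: +{b}
  S via S→a: +{a}
  FIRST[S]={a,b}  FIRST[A]={b}  FIRST[B]={b}
pass 2: — fixpoint
  FIRST[S]={a,b}  FIRST[A]={b}  FIRST[B]={b}

FIRST(S) = ["a", "b"]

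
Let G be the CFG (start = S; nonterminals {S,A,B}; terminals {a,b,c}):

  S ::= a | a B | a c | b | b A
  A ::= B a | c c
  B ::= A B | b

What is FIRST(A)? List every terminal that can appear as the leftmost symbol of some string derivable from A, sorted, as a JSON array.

Compute FIRST by fixpoint:
[1]
  A via A→c c: +{c}
  B via B→A B: +{c}
  B via B→b: +{b}
  S via S→a: +{a}
  S via S→b: +{b}
  FIRST(S)={a,b}  FIRST(A)={c}  FIRST(B)={b,c}
[2]
  A via A→B a: +{b}
  FIRST(S)={a,b}  FIRST(A)={b,c}  FIRST(B)={b,c}
[3] done
  FIRST(S)={a,b}  FIRST(A)={b,c}  FIRST(B)={b,c}

FIRST(A) = ["b", "c"]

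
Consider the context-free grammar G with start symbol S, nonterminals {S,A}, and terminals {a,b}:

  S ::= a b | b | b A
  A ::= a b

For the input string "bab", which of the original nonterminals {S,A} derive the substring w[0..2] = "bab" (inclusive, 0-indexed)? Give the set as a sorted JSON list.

CNF form of G:
  S -> T0 T1 | T1 A | b
  A -> T0 T1
  T0 -> a
  T1 -> b

CYK fill — only the sub-triangle for w[0..2]:
  cell(0,0) b: {S,T1}  orig:{S}
  cell(1,1) a: {T0}  orig:{}
  cell(2,2) b: {S,T1}  orig:{S}
  cell(0,1) ba: ∅
  cell(1,2) ab: {A,S}
  cell(0,2) bab: {S}

Original NTs in T[0,2] deriving "bab": ["S"]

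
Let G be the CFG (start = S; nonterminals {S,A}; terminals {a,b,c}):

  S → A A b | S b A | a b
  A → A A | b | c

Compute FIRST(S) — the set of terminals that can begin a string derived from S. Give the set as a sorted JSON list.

FIRST iteration:
round 1:
  A via A→b: +{b}
  A via A→c: +{c}
  S via S→A A b: +{b,c}
  S via S→a b: +{a}
  FIRST(S)={a,b,c}  FIRST(A)={b,c}
round 2: (stable)
  FIRST(S)={a,b,c}  FIRST(A)={b,c}

FIRST(S) = ["a", "b", "c"]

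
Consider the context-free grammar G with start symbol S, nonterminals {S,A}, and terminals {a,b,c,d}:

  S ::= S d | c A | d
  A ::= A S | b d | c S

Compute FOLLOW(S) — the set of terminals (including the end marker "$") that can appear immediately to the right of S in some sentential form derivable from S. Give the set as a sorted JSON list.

FIRST sets, iterate to fixpoint:
[1]
  A via A→b d: +{b}
  A via A→c S: +{c}
  S via S→c A: +{c}
  S via S→d: +{d}
  FIRST(S)={c,d}  FIRST(A)={b,c}
[2] — fixpoint
  FIRST(S)={c,d}  FIRST(A)={b,c}

Compute FOLLOW by fixpoint:
seed FOLLOW(S) with $
pass 1:
  A→A S: FOLLOW(A) ⊇ FIRST(S) = {c,d}; new: +{c,d}
  A→A S: FOLLOW(S) ⊇ FOLLOW(A) ⊇ {c,d}; new: +{c,d}
  S→c A: FOLLOW(A) ⊇ FOLLOW(S) ⊇ {$,c,d}; new: +{$}
  S: {$,c,d}  A: {$,c,d}
pass 2: — fixpoint
  S: {$,c,d}  A: {$,c,d}

FOLLOW(S) = ["$", "c", "d"]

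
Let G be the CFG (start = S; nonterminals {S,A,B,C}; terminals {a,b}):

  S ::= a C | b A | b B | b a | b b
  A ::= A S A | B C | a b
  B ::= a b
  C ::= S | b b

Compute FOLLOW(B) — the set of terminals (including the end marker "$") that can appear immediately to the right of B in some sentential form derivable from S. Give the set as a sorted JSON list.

FIRST iteration:
[1]
  A via A→a b: +{a}
  B via B→a b: +{a}
  C via C→b b: +{b}
  S via S→a C: +{a}
  S via S→b A: +{b}
  FIRST(S)={a,b}  FIRST(A)={a}  FIRST(B)={a}  FIRST(C)={b}
[2]
  C via C→S: +{a}
  FIRST(S)={a,b}  FIRST(A)={a}  FIRST(B)={a}  FIRST(C)={a,b}
[3] done
  FIRST(S)={a,b}  FIRST(A)={a}  FIRST(B)={a}  FIRST(C)={a,b}

FOLLOW sets:
seed FOLLOW(S) with $
pass 1:
  A→A S A: FOLLOW(A) ⊇ FIRST(S) = {a,b}; new: +{a,b}
  A→A S A: FOLLOW(S) ⊇ FIRST(A) = {a}; new: +{a}
  A→B C: FOLLOW(B) ⊇ FIRST(C) = {a,b}; new: +{a,b}
  A→B C: FOLLOW(C) ⊇ FOLLOW(A) ⊇ {a,b}; new: +{a,b}
  C→S: FOLLOW(S) ⊇ FOLLOW(C) ⊇ {a,b}; new: +{b}
  S→a C: FOLLOW(C) ⊇ FOLLOW(S) ⊇ {$,a,b}; new: +{$}
  S→b A: FOLLOW(A) ⊇ FOLLOW(S) ⊇ {$,a,b}; new: +{$}
  S→b B: FOLLOW(B) ⊇ FOLLOW(S) ⊇ {$,a,b}; new: +{$}
  S: {$,a,b}  A: {$,a,b}  B: {$,a,b}  C: {$,a,b}
pass 2: done
  S: {$,a,b}  A: {$,a,b}  B: {$,a,b}  C: {$,a,b}

FOLLOW(B) = ["$", "a", "b"]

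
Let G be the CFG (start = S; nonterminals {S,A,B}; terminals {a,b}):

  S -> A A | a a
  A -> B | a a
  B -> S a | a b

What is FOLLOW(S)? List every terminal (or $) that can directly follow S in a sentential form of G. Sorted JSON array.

Compute FIRST by fixpoint:
[1]
  A via A→a a: +{a}
  B via B→a b: +{a}
  S via S→A A: +{a}
  FIRST(S)={a}  FIRST(A)={a}  FIRST(B)={a}
[2] (stable)
  FIRST(S)={a}  FIRST(A)={a}  FIRST(B)={a}

Compute FOLLOW by fixpoint:
seed FOLLOW(S) with $
round 1:
  B→S a: FOLLOW(S) ⊇ FIRST(a) = {a}; new: +{a}
  S→A A: FOLLOW(A) ⊇ FIRST(A) = {a}; new: +{a}
  S→A A: FOLLOW(A) ⊇ FOLLOW(S) ⊇ {$,a}; new: +{$}
  FOLLOW[S]={$,a}  FOLLOW[A]={$,a}  FOLLOW[B]={}
round 2:
  A→B: FOLLOW(B) ⊇ FOLLOW(A) ⊇ {$,a}; new: +{$,a}
  FOLLOW[S]={$,a}  FOLLOW[A]={$,a}  FOLLOW[B]={$,a}
round 3: — fixpoint
  FOLLOW[S]={$,a}  FOLLOW[A]={$,a}  FOLLOW[B]={$,a}

FOLLOW(S) = ["$", "a"]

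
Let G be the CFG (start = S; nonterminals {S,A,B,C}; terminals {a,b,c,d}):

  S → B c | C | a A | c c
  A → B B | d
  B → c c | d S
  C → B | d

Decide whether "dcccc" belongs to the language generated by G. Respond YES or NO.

Convert to CNF:
  S -> B T0 | T0 T0 | T1 S | T2 A | d
  A -> B B | d
  B -> T0 T0 | T1 S
  C -> T0 T0 | T1 S | d
  T0 -> c
  T1 -> d
  T2 -> a

CYK fill:
  cell(0,0) d: {A,C,S,T1}  orig:{A,C,S}
  cell(1,1) c: {T0}  orig:{}
  cell(2,2) c: {T0}  orig:{}
  cell(3,3) c: {T0}  orig:{}
  cell(4,4) c: {T0}  orig:{}
  cell(0,1) dc: ∅
  cell(1,2) cc: {B,C,S}
  cell(2,3) cc: {B,C,S}
  cell(3,4) cc: {B,C,S}
  cell(0,2) dcc: {B,C,S}
  cell(1,3) ccc: {S}
  cell(2,4) ccc: {S}
  cell(0,3) dccc: {B,C,S}
  cell(1,4) cccc: {A}
  cell(0,4) dcccc: {A,S}

S ∈ T[0,4] ⇒ YES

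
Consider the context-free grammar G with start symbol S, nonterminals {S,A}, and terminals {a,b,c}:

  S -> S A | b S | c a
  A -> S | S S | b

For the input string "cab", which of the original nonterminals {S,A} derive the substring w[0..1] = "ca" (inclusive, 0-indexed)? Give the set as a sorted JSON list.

CNF form of G:
  S -> S A | T0 S | T1 T2
  A -> S A | S S | T0 S | T1 T2 | b
  T0 -> b
  T1 -> c
  T2 -> a

CYK table (by increasing span), restricted to cells inside w[0..1]:
  [0..0]={T1}  "c"  orig:{}
  [1..1]={T2}  "a"  orig:{}
  [0..1]={A,S}  "ca"

Original NTs in T[0,1] deriving "ca": ["A", "S"]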